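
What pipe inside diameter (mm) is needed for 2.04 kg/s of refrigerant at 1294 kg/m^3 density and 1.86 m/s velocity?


A = m_dot / (rho * v) = 2.04 / (1294 * 1.86) = 0.0008475843845 m^2
d = sqrt(4*A/pi) * 1000
d = 32.9 mm

32.9


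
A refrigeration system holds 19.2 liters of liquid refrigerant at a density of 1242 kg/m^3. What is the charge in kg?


Charge = V * rho / 1000
Charge = 19.2 * 1242 / 1000
Charge = 23.85 kg

23.85


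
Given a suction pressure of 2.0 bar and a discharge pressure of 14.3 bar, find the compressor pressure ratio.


PR = P_high / P_low
PR = 14.3 / 2.0
PR = 7.15

7.15


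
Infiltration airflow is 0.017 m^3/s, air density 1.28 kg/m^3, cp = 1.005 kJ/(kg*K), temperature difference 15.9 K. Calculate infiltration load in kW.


Q = V_dot * rho * cp * dT
Q = 0.017 * 1.28 * 1.005 * 15.9
Q = 0.348 kW

0.348


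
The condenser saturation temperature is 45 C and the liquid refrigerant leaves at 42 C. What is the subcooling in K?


Subcooling = T_cond - T_liquid
Subcooling = 45 - 42
Subcooling = 3 K

3


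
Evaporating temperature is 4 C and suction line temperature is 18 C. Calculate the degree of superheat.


Superheat = T_suction - T_evap
Superheat = 18 - (4)
Superheat = 14 K

14


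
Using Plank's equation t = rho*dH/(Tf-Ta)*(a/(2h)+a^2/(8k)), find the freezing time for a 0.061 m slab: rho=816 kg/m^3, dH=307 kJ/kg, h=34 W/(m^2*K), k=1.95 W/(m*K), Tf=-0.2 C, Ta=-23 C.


dT = -0.2 - (-23) = 22.8 K
term1 = a/(2h) = 0.061/(2*34) = 0.0008970588235
term2 = a^2/(8k) = 0.061^2/(8*1.95) = 0.000238525641
t = rho*dH*1000/dT * (term1 + term2)
t = 816*307*1000/22.8 * (0.0008970588235 + 0.000238525641)
t = 12477 s

12477


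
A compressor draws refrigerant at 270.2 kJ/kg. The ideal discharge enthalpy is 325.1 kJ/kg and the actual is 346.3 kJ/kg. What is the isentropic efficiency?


dh_ideal = 325.1 - 270.2 = 54.9 kJ/kg
dh_actual = 346.3 - 270.2 = 76.1 kJ/kg
eta_s = dh_ideal / dh_actual = 54.9 / 76.1
eta_s = 0.7214

0.7214


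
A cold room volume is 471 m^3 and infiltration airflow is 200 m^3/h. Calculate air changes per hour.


ACH = flow / volume
ACH = 200 / 471
ACH = 0.425

0.425


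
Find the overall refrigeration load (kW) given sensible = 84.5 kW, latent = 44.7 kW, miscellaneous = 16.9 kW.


Q_total = Q_s + Q_l + Q_misc
Q_total = 84.5 + 44.7 + 16.9
Q_total = 146.1 kW

146.1


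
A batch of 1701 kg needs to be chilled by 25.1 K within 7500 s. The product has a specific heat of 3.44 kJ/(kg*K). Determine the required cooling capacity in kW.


Q = m * cp * dT / t
Q = 1701 * 3.44 * 25.1 / 7500
Q = 19.583 kW

19.583


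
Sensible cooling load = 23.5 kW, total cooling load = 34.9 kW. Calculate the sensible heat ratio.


SHR = Q_sensible / Q_total
SHR = 23.5 / 34.9
SHR = 0.673

0.673


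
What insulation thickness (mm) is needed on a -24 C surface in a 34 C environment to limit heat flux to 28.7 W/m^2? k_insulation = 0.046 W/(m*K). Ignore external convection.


dT = 34 - (-24) = 58 K
thickness = k * dT / q_max * 1000
thickness = 0.046 * 58 / 28.7 * 1000
thickness = 93.0 mm

93.0


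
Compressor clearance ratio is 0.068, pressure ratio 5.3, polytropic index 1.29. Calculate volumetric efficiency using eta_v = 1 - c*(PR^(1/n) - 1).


PR^(1/n) = 5.3^(1/1.29) = 3.64295799
eta_v = 1 - 0.068 * (3.64295799 - 1)
eta_v = 0.8203

0.8203


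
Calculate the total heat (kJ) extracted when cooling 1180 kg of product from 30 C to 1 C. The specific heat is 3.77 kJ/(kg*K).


dT = 30 - (1) = 29 K
Q = m * cp * dT = 1180 * 3.77 * 29
Q = 129009 kJ

129009


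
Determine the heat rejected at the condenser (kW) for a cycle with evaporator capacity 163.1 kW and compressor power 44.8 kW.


Q_cond = Q_evap + W
Q_cond = 163.1 + 44.8
Q_cond = 207.9 kW

207.9


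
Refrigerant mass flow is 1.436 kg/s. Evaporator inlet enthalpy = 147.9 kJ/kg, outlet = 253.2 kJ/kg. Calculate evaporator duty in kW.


dh = 253.2 - 147.9 = 105.3 kJ/kg
Q_evap = m_dot * dh = 1.436 * 105.3
Q_evap = 151.21 kW

151.21


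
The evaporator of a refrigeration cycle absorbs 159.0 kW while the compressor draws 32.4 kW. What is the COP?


COP = Q_evap / W
COP = 159.0 / 32.4
COP = 4.907

4.907


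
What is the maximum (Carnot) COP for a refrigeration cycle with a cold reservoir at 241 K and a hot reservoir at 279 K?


dT = 279 - 241 = 38 K
COP_carnot = T_cold / dT = 241 / 38
COP_carnot = 6.342

6.342


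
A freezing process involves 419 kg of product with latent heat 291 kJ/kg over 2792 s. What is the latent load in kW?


Q_lat = m * h_fg / t
Q_lat = 419 * 291 / 2792
Q_lat = 43.67 kW

43.67


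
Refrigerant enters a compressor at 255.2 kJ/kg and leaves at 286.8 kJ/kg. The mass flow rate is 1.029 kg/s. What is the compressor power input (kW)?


dh = 286.8 - 255.2 = 31.6 kJ/kg
W = m_dot * dh = 1.029 * 31.6 = 32.52 kW

32.52


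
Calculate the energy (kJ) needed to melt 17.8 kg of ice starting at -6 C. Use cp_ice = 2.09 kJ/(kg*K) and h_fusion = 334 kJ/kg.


Sensible heat = cp * dT = 2.09 * 6 = 12.54 kJ/kg
Total per kg = 12.54 + 334 = 346.54 kJ/kg
Q = m * total = 17.8 * 346.54
Q = 6168.4 kJ

6168.4


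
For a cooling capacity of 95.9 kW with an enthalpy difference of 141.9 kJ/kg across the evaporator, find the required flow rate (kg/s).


m_dot = Q / dh
m_dot = 95.9 / 141.9
m_dot = 0.6758 kg/s

0.6758


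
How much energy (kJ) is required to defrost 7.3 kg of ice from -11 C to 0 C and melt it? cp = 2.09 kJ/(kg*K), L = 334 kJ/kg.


Sensible heat = cp * dT = 2.09 * 11 = 22.99 kJ/kg
Total per kg = 22.99 + 334 = 356.99 kJ/kg
Q = m * total = 7.3 * 356.99
Q = 2606.0 kJ

2606.0


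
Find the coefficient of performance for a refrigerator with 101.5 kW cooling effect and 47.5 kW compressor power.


COP = Q_evap / W
COP = 101.5 / 47.5
COP = 2.137

2.137


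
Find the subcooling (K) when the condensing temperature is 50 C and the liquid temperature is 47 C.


Subcooling = T_cond - T_liquid
Subcooling = 50 - 47
Subcooling = 3 K

3


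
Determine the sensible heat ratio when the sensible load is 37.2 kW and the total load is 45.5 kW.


SHR = Q_sensible / Q_total
SHR = 37.2 / 45.5
SHR = 0.818

0.818


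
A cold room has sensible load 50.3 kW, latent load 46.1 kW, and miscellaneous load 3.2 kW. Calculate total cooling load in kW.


Q_total = Q_s + Q_l + Q_misc
Q_total = 50.3 + 46.1 + 3.2
Q_total = 99.6 kW

99.6


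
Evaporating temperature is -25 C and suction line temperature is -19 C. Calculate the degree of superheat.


Superheat = T_suction - T_evap
Superheat = -19 - (-25)
Superheat = 6 K

6


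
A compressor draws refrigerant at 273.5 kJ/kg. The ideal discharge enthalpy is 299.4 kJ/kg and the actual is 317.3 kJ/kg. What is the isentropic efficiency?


dh_ideal = 299.4 - 273.5 = 25.9 kJ/kg
dh_actual = 317.3 - 273.5 = 43.8 kJ/kg
eta_s = dh_ideal / dh_actual = 25.9 / 43.8
eta_s = 0.5913

0.5913


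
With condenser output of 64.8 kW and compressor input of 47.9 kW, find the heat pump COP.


COP_hp = Q_cond / W
COP_hp = 64.8 / 47.9
COP_hp = 1.353

1.353


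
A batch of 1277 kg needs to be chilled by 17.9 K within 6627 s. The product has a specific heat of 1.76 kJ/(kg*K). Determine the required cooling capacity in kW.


Q = m * cp * dT / t
Q = 1277 * 1.76 * 17.9 / 6627
Q = 6.071 kW

6.071


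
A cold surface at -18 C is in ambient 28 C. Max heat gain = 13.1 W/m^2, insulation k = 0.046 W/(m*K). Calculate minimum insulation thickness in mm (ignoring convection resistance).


dT = 28 - (-18) = 46 K
thickness = k * dT / q_max * 1000
thickness = 0.046 * 46 / 13.1 * 1000
thickness = 161.5 mm

161.5


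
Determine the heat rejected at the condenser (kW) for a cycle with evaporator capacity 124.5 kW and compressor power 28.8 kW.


Q_cond = Q_evap + W
Q_cond = 124.5 + 28.8
Q_cond = 153.3 kW

153.3


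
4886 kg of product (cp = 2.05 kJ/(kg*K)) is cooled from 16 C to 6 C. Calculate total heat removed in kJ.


dT = 16 - (6) = 10 K
Q = m * cp * dT = 4886 * 2.05 * 10
Q = 100163 kJ

100163


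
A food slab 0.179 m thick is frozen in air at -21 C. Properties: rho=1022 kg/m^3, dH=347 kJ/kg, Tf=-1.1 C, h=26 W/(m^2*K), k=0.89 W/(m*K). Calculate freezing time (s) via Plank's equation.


dT = -1.1 - (-21) = 19.9 K
term1 = a/(2h) = 0.179/(2*26) = 0.003442307692
term2 = a^2/(8k) = 0.179^2/(8*0.89) = 0.004500140449
t = rho*dH*1000/dT * (term1 + term2)
t = 1022*347*1000/19.9 * (0.003442307692 + 0.004500140449)
t = 141541 s

141541


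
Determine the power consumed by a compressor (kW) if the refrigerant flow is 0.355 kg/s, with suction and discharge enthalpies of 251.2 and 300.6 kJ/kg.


dh = 300.6 - 251.2 = 49.4 kJ/kg
W = m_dot * dh = 0.355 * 49.4 = 17.54 kW

17.54


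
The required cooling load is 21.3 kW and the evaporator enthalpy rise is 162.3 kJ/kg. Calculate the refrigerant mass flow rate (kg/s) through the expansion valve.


m_dot = Q / dh
m_dot = 21.3 / 162.3
m_dot = 0.1312 kg/s

0.1312


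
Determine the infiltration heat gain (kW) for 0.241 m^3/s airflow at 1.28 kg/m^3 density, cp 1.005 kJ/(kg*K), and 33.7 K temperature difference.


Q = V_dot * rho * cp * dT
Q = 0.241 * 1.28 * 1.005 * 33.7
Q = 10.448 kW

10.448


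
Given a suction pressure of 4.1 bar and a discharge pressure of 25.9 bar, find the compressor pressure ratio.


PR = P_high / P_low
PR = 25.9 / 4.1
PR = 6.317

6.317


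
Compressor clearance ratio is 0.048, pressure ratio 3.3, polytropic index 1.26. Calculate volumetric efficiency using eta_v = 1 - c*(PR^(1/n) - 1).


PR^(1/n) = 3.3^(1/1.26) = 2.57940181
eta_v = 1 - 0.048 * (2.57940181 - 1)
eta_v = 0.9242

0.9242


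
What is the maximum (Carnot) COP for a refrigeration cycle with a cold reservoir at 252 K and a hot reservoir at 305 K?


dT = 305 - 252 = 53 K
COP_carnot = T_cold / dT = 252 / 53
COP_carnot = 4.755

4.755


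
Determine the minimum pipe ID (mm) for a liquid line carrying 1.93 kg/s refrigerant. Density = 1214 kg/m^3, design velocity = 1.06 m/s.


A = m_dot / (rho * v) = 1.93 / (1214 * 1.06) = 0.001499797955 m^2
d = sqrt(4*A/pi) * 1000
d = 43.7 mm

43.7


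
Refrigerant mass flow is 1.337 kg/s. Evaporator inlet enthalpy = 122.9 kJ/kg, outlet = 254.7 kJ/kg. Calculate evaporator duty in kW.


dh = 254.7 - 122.9 = 131.8 kJ/kg
Q_evap = m_dot * dh = 1.337 * 131.8
Q_evap = 176.22 kW

176.22


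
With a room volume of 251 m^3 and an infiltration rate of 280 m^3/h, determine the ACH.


ACH = flow / volume
ACH = 280 / 251
ACH = 1.116

1.116


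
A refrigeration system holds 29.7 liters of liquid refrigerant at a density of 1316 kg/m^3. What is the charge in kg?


Charge = V * rho / 1000
Charge = 29.7 * 1316 / 1000
Charge = 39.09 kg

39.09


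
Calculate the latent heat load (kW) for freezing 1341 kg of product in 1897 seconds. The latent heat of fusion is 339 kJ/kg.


Q_lat = m * h_fg / t
Q_lat = 1341 * 339 / 1897
Q_lat = 239.64 kW

239.64


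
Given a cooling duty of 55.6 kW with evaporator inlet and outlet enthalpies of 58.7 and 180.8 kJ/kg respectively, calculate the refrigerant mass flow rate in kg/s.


dh = 180.8 - 58.7 = 122.1 kJ/kg
m_dot = Q / dh = 55.6 / 122.1 = 0.4554 kg/s

0.4554


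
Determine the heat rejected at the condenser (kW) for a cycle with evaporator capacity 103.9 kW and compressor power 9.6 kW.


Q_cond = Q_evap + W
Q_cond = 103.9 + 9.6
Q_cond = 113.5 kW

113.5


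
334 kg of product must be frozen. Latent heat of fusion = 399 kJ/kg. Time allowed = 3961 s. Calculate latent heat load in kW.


Q_lat = m * h_fg / t
Q_lat = 334 * 399 / 3961
Q_lat = 33.64 kW

33.64


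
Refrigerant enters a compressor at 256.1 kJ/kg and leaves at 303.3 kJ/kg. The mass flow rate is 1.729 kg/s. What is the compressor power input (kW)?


dh = 303.3 - 256.1 = 47.2 kJ/kg
W = m_dot * dh = 1.729 * 47.2 = 81.61 kW

81.61


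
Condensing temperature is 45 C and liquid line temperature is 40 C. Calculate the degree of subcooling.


Subcooling = T_cond - T_liquid
Subcooling = 45 - 40
Subcooling = 5 K

5


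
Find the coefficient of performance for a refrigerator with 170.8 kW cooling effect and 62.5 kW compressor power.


COP = Q_evap / W
COP = 170.8 / 62.5
COP = 2.733

2.733


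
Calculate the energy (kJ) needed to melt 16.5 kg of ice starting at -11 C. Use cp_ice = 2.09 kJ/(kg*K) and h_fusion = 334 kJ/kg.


Sensible heat = cp * dT = 2.09 * 11 = 22.99 kJ/kg
Total per kg = 22.99 + 334 = 356.99 kJ/kg
Q = m * total = 16.5 * 356.99
Q = 5890.3 kJ

5890.3


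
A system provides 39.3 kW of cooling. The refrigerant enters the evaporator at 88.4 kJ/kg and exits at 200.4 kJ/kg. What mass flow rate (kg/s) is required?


dh = 200.4 - 88.4 = 112.0 kJ/kg
m_dot = Q / dh = 39.3 / 112.0 = 0.3509 kg/s

0.3509


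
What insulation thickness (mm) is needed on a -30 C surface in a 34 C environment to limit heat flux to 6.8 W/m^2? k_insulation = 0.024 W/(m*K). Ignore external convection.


dT = 34 - (-30) = 64 K
thickness = k * dT / q_max * 1000
thickness = 0.024 * 64 / 6.8 * 1000
thickness = 225.9 mm

225.9


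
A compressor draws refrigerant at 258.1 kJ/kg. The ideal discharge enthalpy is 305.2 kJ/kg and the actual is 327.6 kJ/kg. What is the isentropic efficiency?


dh_ideal = 305.2 - 258.1 = 47.1 kJ/kg
dh_actual = 327.6 - 258.1 = 69.5 kJ/kg
eta_s = dh_ideal / dh_actual = 47.1 / 69.5
eta_s = 0.6777

0.6777


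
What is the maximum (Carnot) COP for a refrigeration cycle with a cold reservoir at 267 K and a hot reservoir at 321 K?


dT = 321 - 267 = 54 K
COP_carnot = T_cold / dT = 267 / 54
COP_carnot = 4.944

4.944


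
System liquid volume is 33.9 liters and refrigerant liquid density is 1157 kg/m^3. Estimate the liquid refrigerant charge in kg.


Charge = V * rho / 1000
Charge = 33.9 * 1157 / 1000
Charge = 39.22 kg

39.22


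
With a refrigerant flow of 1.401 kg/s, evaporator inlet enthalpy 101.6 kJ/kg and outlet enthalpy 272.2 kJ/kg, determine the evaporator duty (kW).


dh = 272.2 - 101.6 = 170.6 kJ/kg
Q_evap = m_dot * dh = 1.401 * 170.6
Q_evap = 239.01 kW

239.01


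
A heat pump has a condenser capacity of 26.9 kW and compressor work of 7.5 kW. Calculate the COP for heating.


COP_hp = Q_cond / W
COP_hp = 26.9 / 7.5
COP_hp = 3.587

3.587


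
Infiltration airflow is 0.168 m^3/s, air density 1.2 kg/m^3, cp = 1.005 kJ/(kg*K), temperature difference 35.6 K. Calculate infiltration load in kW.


Q = V_dot * rho * cp * dT
Q = 0.168 * 1.2 * 1.005 * 35.6
Q = 7.213 kW

7.213


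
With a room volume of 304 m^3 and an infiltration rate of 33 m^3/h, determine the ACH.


ACH = flow / volume
ACH = 33 / 304
ACH = 0.109

0.109


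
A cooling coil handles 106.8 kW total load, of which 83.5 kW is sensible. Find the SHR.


SHR = Q_sensible / Q_total
SHR = 83.5 / 106.8
SHR = 0.782

0.782


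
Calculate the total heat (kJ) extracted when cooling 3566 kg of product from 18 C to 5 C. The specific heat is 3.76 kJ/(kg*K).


dT = 18 - (5) = 13 K
Q = m * cp * dT = 3566 * 3.76 * 13
Q = 174306 kJ

174306


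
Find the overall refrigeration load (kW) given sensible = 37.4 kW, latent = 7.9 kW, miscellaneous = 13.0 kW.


Q_total = Q_s + Q_l + Q_misc
Q_total = 37.4 + 7.9 + 13.0
Q_total = 58.3 kW

58.3


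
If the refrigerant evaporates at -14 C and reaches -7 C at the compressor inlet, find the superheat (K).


Superheat = T_suction - T_evap
Superheat = -7 - (-14)
Superheat = 7 K

7


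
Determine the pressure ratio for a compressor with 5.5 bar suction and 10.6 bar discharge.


PR = P_high / P_low
PR = 10.6 / 5.5
PR = 1.927

1.927


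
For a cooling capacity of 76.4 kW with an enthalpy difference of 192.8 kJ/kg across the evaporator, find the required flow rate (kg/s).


m_dot = Q / dh
m_dot = 76.4 / 192.8
m_dot = 0.3963 kg/s

0.3963


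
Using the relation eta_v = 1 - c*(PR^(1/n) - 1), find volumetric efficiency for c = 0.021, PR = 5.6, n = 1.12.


PR^(1/n) = 5.6^(1/1.12) = 4.65612921
eta_v = 1 - 0.021 * (4.65612921 - 1)
eta_v = 0.9232

0.9232


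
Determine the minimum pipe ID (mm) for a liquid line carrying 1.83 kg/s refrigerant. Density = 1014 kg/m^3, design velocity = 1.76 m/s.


A = m_dot / (rho * v) = 1.83 / (1014 * 1.76) = 0.001025416891 m^2
d = sqrt(4*A/pi) * 1000
d = 36.1 mm

36.1


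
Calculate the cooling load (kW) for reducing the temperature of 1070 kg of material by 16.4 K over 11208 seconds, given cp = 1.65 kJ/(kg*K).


Q = m * cp * dT / t
Q = 1070 * 1.65 * 16.4 / 11208
Q = 2.583 kW

2.583


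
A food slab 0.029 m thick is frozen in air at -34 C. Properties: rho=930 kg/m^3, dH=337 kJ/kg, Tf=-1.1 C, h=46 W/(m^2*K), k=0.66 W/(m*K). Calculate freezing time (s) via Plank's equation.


dT = -1.1 - (-34) = 32.9 K
term1 = a/(2h) = 0.029/(2*46) = 0.0003152173913
term2 = a^2/(8k) = 0.029^2/(8*0.66) = 0.000159280303
t = rho*dH*1000/dT * (term1 + term2)
t = 930*337*1000/32.9 * (0.0003152173913 + 0.000159280303)
t = 4520 s

4520


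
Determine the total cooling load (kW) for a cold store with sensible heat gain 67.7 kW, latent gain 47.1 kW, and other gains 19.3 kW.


Q_total = Q_s + Q_l + Q_misc
Q_total = 67.7 + 47.1 + 19.3
Q_total = 134.1 kW

134.1


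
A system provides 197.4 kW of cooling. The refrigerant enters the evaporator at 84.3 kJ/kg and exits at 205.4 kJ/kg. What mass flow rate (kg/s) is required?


dh = 205.4 - 84.3 = 121.1 kJ/kg
m_dot = Q / dh = 197.4 / 121.1 = 1.6301 kg/s

1.6301


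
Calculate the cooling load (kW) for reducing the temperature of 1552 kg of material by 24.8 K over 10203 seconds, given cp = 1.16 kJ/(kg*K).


Q = m * cp * dT / t
Q = 1552 * 1.16 * 24.8 / 10203
Q = 4.376 kW

4.376


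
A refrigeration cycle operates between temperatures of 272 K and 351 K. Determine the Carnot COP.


dT = 351 - 272 = 79 K
COP_carnot = T_cold / dT = 272 / 79
COP_carnot = 3.443

3.443


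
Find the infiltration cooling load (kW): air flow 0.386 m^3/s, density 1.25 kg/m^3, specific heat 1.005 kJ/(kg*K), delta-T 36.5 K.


Q = V_dot * rho * cp * dT
Q = 0.386 * 1.25 * 1.005 * 36.5
Q = 17.699 kW

17.699


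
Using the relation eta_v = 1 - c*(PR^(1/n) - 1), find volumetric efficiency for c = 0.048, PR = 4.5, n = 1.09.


PR^(1/n) = 4.5^(1/1.09) = 3.97445456
eta_v = 1 - 0.048 * (3.97445456 - 1)
eta_v = 0.8572

0.8572


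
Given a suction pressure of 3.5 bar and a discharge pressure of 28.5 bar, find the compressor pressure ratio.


PR = P_high / P_low
PR = 28.5 / 3.5
PR = 8.143

8.143


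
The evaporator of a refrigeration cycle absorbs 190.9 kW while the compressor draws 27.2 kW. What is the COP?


COP = Q_evap / W
COP = 190.9 / 27.2
COP = 7.018

7.018


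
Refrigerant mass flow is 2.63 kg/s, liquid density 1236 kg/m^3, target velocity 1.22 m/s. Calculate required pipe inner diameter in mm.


A = m_dot / (rho * v) = 2.63 / (1236 * 1.22) = 0.001744124357 m^2
d = sqrt(4*A/pi) * 1000
d = 47.1 mm

47.1


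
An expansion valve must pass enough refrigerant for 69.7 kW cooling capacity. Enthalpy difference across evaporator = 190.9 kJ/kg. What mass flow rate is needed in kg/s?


m_dot = Q / dh
m_dot = 69.7 / 190.9
m_dot = 0.3651 kg/s

0.3651


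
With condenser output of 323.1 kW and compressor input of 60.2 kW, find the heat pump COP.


COP_hp = Q_cond / W
COP_hp = 323.1 / 60.2
COP_hp = 5.367

5.367


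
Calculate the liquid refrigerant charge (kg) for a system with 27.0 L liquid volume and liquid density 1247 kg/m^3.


Charge = V * rho / 1000
Charge = 27.0 * 1247 / 1000
Charge = 33.67 kg

33.67


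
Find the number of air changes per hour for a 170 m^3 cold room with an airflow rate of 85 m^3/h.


ACH = flow / volume
ACH = 85 / 170
ACH = 0.5

0.5


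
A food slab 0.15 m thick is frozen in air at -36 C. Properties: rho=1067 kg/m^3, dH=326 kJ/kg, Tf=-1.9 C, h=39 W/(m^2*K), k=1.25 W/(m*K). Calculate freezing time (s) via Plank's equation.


dT = -1.9 - (-36) = 34.1 K
term1 = a/(2h) = 0.15/(2*39) = 0.001923076923
term2 = a^2/(8k) = 0.15^2/(8*1.25) = 0.00225
t = rho*dH*1000/dT * (term1 + term2)
t = 1067*326*1000/34.1 * (0.001923076923 + 0.00225)
t = 42568 s

42568


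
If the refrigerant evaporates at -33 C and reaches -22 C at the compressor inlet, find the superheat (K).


Superheat = T_suction - T_evap
Superheat = -22 - (-33)
Superheat = 11 K

11


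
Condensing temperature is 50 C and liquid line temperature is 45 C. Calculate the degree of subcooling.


Subcooling = T_cond - T_liquid
Subcooling = 50 - 45
Subcooling = 5 K

5


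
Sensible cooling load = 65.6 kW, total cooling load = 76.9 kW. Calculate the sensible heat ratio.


SHR = Q_sensible / Q_total
SHR = 65.6 / 76.9
SHR = 0.853

0.853


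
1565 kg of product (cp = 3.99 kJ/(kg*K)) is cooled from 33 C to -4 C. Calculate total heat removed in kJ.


dT = 33 - (-4) = 37 K
Q = m * cp * dT = 1565 * 3.99 * 37
Q = 231041 kJ

231041


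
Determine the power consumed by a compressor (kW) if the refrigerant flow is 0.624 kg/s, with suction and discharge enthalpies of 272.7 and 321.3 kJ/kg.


dh = 321.3 - 272.7 = 48.6 kJ/kg
W = m_dot * dh = 0.624 * 48.6 = 30.33 kW

30.33


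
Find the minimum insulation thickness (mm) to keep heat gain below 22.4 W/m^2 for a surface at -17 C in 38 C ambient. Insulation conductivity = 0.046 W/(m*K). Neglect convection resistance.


dT = 38 - (-17) = 55 K
thickness = k * dT / q_max * 1000
thickness = 0.046 * 55 / 22.4 * 1000
thickness = 112.9 mm

112.9


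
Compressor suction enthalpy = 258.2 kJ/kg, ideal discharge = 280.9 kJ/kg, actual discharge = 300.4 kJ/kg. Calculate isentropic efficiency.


dh_ideal = 280.9 - 258.2 = 22.7 kJ/kg
dh_actual = 300.4 - 258.2 = 42.2 kJ/kg
eta_s = dh_ideal / dh_actual = 22.7 / 42.2
eta_s = 0.5379

0.5379


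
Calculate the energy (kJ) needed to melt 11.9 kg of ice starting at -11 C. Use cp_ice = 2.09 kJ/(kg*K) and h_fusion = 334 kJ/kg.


Sensible heat = cp * dT = 2.09 * 11 = 22.99 kJ/kg
Total per kg = 22.99 + 334 = 356.99 kJ/kg
Q = m * total = 11.9 * 356.99
Q = 4248.2 kJ

4248.2


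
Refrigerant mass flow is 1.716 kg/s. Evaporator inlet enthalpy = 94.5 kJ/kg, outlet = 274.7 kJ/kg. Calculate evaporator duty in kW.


dh = 274.7 - 94.5 = 180.2 kJ/kg
Q_evap = m_dot * dh = 1.716 * 180.2
Q_evap = 309.22 kW

309.22


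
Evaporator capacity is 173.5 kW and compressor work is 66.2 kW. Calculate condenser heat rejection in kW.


Q_cond = Q_evap + W
Q_cond = 173.5 + 66.2
Q_cond = 239.7 kW

239.7


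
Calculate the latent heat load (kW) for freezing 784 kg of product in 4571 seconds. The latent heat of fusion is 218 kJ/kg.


Q_lat = m * h_fg / t
Q_lat = 784 * 218 / 4571
Q_lat = 37.39 kW

37.39


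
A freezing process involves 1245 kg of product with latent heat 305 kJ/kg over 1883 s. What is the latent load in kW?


Q_lat = m * h_fg / t
Q_lat = 1245 * 305 / 1883
Q_lat = 201.66 kW

201.66


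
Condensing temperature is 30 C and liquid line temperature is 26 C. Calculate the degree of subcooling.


Subcooling = T_cond - T_liquid
Subcooling = 30 - 26
Subcooling = 4 K

4


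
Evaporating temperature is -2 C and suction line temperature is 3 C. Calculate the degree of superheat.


Superheat = T_suction - T_evap
Superheat = 3 - (-2)
Superheat = 5 K

5


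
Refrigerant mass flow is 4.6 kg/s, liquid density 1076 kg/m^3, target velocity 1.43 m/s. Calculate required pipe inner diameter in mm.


A = m_dot / (rho * v) = 4.6 / (1076 * 1.43) = 0.00298957548 m^2
d = sqrt(4*A/pi) * 1000
d = 61.7 mm

61.7


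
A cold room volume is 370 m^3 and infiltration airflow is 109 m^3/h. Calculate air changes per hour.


ACH = flow / volume
ACH = 109 / 370
ACH = 0.295

0.295


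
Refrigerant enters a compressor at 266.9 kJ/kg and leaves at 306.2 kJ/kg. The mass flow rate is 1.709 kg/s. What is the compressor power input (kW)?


dh = 306.2 - 266.9 = 39.3 kJ/kg
W = m_dot * dh = 1.709 * 39.3 = 67.16 kW

67.16


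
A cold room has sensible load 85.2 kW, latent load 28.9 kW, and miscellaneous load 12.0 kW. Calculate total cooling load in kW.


Q_total = Q_s + Q_l + Q_misc
Q_total = 85.2 + 28.9 + 12.0
Q_total = 126.1 kW

126.1


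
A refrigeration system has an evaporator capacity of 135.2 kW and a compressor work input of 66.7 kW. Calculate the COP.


COP = Q_evap / W
COP = 135.2 / 66.7
COP = 2.027

2.027


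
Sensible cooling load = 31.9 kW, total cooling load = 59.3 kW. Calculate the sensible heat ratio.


SHR = Q_sensible / Q_total
SHR = 31.9 / 59.3
SHR = 0.538

0.538


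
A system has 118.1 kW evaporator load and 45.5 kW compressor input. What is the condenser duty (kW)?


Q_cond = Q_evap + W
Q_cond = 118.1 + 45.5
Q_cond = 163.6 kW

163.6


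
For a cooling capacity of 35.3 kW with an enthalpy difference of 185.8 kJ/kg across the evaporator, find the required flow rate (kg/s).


m_dot = Q / dh
m_dot = 35.3 / 185.8
m_dot = 0.19 kg/s

0.19


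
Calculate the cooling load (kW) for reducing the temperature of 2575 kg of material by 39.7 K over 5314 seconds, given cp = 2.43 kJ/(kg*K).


Q = m * cp * dT / t
Q = 2575 * 2.43 * 39.7 / 5314
Q = 46.747 kW

46.747


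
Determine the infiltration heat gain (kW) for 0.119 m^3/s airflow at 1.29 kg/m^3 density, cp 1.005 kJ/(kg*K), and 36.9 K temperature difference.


Q = V_dot * rho * cp * dT
Q = 0.119 * 1.29 * 1.005 * 36.9
Q = 5.693 kW

5.693


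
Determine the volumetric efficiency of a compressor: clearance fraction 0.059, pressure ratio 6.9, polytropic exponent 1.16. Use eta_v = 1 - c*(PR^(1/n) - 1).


PR^(1/n) = 6.9^(1/1.16) = 5.2862265
eta_v = 1 - 0.059 * (5.2862265 - 1)
eta_v = 0.7471

0.7471


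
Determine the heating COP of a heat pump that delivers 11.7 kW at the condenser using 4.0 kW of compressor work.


COP_hp = Q_cond / W
COP_hp = 11.7 / 4.0
COP_hp = 2.925

2.925


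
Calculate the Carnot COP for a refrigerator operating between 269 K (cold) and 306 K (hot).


dT = 306 - 269 = 37 K
COP_carnot = T_cold / dT = 269 / 37
COP_carnot = 7.27

7.27


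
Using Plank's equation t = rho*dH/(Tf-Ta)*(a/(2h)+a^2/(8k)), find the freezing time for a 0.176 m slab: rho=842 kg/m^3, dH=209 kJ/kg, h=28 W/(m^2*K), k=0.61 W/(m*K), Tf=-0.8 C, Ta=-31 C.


dT = -0.8 - (-31) = 30.2 K
term1 = a/(2h) = 0.176/(2*28) = 0.003142857143
term2 = a^2/(8k) = 0.176^2/(8*0.61) = 0.006347540984
t = rho*dH*1000/dT * (term1 + term2)
t = 842*209*1000/30.2 * (0.003142857143 + 0.006347540984)
t = 55301 s

55301


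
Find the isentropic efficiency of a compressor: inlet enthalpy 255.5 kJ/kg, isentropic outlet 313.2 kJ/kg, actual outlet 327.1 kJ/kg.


dh_ideal = 313.2 - 255.5 = 57.7 kJ/kg
dh_actual = 327.1 - 255.5 = 71.6 kJ/kg
eta_s = dh_ideal / dh_actual = 57.7 / 71.6
eta_s = 0.8059

0.8059


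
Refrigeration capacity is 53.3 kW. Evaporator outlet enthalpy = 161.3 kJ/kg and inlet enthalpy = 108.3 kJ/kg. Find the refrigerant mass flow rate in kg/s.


dh = 161.3 - 108.3 = 53.0 kJ/kg
m_dot = Q / dh = 53.3 / 53.0 = 1.0057 kg/s

1.0057


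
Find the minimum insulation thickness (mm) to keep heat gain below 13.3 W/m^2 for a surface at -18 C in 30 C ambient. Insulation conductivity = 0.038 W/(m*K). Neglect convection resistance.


dT = 30 - (-18) = 48 K
thickness = k * dT / q_max * 1000
thickness = 0.038 * 48 / 13.3 * 1000
thickness = 137.1 mm

137.1


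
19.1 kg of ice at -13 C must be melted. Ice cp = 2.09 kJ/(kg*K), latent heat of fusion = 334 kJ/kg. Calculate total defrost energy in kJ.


Sensible heat = cp * dT = 2.09 * 13 = 27.17 kJ/kg
Total per kg = 27.17 + 334 = 361.17 kJ/kg
Q = m * total = 19.1 * 361.17
Q = 6898.3 kJ

6898.3


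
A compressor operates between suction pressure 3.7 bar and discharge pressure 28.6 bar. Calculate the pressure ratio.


PR = P_high / P_low
PR = 28.6 / 3.7
PR = 7.73

7.73


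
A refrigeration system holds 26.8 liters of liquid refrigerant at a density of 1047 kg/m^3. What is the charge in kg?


Charge = V * rho / 1000
Charge = 26.8 * 1047 / 1000
Charge = 28.06 kg

28.06


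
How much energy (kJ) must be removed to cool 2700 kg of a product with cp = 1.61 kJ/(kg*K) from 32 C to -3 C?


dT = 32 - (-3) = 35 K
Q = m * cp * dT = 2700 * 1.61 * 35
Q = 152145 kJ

152145


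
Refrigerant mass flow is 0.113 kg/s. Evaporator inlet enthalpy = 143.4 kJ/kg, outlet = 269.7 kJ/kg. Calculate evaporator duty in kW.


dh = 269.7 - 143.4 = 126.3 kJ/kg
Q_evap = m_dot * dh = 0.113 * 126.3
Q_evap = 14.27 kW

14.27


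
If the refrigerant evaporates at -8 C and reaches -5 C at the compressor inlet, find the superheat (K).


Superheat = T_suction - T_evap
Superheat = -5 - (-8)
Superheat = 3 K

3


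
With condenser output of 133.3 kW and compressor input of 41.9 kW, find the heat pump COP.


COP_hp = Q_cond / W
COP_hp = 133.3 / 41.9
COP_hp = 3.181

3.181


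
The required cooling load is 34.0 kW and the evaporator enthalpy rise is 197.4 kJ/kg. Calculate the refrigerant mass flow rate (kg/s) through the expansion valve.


m_dot = Q / dh
m_dot = 34.0 / 197.4
m_dot = 0.1722 kg/s

0.1722


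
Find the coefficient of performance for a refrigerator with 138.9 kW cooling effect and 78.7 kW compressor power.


COP = Q_evap / W
COP = 138.9 / 78.7
COP = 1.765

1.765


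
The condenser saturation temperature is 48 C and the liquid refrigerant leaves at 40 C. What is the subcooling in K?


Subcooling = T_cond - T_liquid
Subcooling = 48 - 40
Subcooling = 8 K

8


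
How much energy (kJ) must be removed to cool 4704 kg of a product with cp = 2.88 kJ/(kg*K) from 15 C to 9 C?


dT = 15 - (9) = 6 K
Q = m * cp * dT = 4704 * 2.88 * 6
Q = 81285 kJ

81285


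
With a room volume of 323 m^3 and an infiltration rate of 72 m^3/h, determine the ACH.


ACH = flow / volume
ACH = 72 / 323
ACH = 0.223

0.223


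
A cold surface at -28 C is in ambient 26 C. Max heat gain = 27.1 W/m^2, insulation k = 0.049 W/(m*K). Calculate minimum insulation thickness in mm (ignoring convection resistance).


dT = 26 - (-28) = 54 K
thickness = k * dT / q_max * 1000
thickness = 0.049 * 54 / 27.1 * 1000
thickness = 97.6 mm

97.6


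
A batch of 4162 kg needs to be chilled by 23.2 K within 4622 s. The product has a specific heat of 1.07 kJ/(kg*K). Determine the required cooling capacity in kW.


Q = m * cp * dT / t
Q = 4162 * 1.07 * 23.2 / 4622
Q = 22.353 kW

22.353


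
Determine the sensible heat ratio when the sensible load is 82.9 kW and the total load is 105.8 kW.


SHR = Q_sensible / Q_total
SHR = 82.9 / 105.8
SHR = 0.784

0.784


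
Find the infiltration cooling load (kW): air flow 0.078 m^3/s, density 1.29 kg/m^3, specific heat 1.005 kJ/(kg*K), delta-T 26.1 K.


Q = V_dot * rho * cp * dT
Q = 0.078 * 1.29 * 1.005 * 26.1
Q = 2.639 kW

2.639


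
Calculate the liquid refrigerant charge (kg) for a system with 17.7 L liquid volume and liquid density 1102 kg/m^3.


Charge = V * rho / 1000
Charge = 17.7 * 1102 / 1000
Charge = 19.51 kg

19.51


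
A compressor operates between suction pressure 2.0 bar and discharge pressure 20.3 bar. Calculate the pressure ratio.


PR = P_high / P_low
PR = 20.3 / 2.0
PR = 10.15

10.15


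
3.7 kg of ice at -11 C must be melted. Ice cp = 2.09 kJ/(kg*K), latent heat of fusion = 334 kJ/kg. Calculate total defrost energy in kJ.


Sensible heat = cp * dT = 2.09 * 11 = 22.99 kJ/kg
Total per kg = 22.99 + 334 = 356.99 kJ/kg
Q = m * total = 3.7 * 356.99
Q = 1320.9 kJ

1320.9


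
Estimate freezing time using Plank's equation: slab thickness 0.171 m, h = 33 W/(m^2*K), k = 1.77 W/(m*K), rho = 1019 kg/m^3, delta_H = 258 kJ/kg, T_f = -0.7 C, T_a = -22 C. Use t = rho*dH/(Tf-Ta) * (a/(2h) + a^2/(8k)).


dT = -0.7 - (-22) = 21.3 K
term1 = a/(2h) = 0.171/(2*33) = 0.002590909091
term2 = a^2/(8k) = 0.171^2/(8*1.77) = 0.002065042373
t = rho*dH*1000/dT * (term1 + term2)
t = 1019*258*1000/21.3 * (0.002590909091 + 0.002065042373)
t = 57468 s

57468


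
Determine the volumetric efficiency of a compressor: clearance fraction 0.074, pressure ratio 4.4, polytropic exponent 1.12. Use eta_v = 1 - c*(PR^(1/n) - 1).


PR^(1/n) = 4.4^(1/1.12) = 3.75414738
eta_v = 1 - 0.074 * (3.75414738 - 1)
eta_v = 0.7962

0.7962


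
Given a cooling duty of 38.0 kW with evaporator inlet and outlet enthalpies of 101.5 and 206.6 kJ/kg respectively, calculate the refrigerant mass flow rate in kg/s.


dh = 206.6 - 101.5 = 105.1 kJ/kg
m_dot = Q / dh = 38.0 / 105.1 = 0.3616 kg/s

0.3616


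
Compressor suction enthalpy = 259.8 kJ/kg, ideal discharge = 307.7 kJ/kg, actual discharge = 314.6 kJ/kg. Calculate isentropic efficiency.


dh_ideal = 307.7 - 259.8 = 47.9 kJ/kg
dh_actual = 314.6 - 259.8 = 54.8 kJ/kg
eta_s = dh_ideal / dh_actual = 47.9 / 54.8
eta_s = 0.8741

0.8741


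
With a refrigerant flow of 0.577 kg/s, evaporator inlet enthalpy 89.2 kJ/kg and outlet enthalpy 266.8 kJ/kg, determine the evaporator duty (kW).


dh = 266.8 - 89.2 = 177.6 kJ/kg
Q_evap = m_dot * dh = 0.577 * 177.6
Q_evap = 102.48 kW

102.48


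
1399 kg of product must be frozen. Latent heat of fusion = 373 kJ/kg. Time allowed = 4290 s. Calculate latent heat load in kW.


Q_lat = m * h_fg / t
Q_lat = 1399 * 373 / 4290
Q_lat = 121.64 kW

121.64


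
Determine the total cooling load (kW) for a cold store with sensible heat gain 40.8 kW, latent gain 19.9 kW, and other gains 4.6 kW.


Q_total = Q_s + Q_l + Q_misc
Q_total = 40.8 + 19.9 + 4.6
Q_total = 65.3 kW

65.3


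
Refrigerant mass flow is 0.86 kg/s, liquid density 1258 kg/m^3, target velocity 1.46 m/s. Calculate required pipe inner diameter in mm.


A = m_dot / (rho * v) = 0.86 / (1258 * 1.46) = 0.0004682361653 m^2
d = sqrt(4*A/pi) * 1000
d = 24.4 mm

24.4


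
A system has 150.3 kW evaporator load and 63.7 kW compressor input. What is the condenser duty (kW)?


Q_cond = Q_evap + W
Q_cond = 150.3 + 63.7
Q_cond = 214.0 kW

214.0


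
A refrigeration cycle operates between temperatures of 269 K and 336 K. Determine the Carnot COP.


dT = 336 - 269 = 67 K
COP_carnot = T_cold / dT = 269 / 67
COP_carnot = 4.015

4.015


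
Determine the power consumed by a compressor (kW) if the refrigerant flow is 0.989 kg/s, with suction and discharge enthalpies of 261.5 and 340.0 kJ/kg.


dh = 340.0 - 261.5 = 78.5 kJ/kg
W = m_dot * dh = 0.989 * 78.5 = 77.64 kW

77.64


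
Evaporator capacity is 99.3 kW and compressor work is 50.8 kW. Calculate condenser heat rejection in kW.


Q_cond = Q_evap + W
Q_cond = 99.3 + 50.8
Q_cond = 150.1 kW

150.1


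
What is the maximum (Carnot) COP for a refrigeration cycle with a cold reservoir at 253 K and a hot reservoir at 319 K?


dT = 319 - 253 = 66 K
COP_carnot = T_cold / dT = 253 / 66
COP_carnot = 3.833

3.833


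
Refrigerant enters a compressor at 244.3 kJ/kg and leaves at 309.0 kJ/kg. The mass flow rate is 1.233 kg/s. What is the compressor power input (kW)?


dh = 309.0 - 244.3 = 64.7 kJ/kg
W = m_dot * dh = 1.233 * 64.7 = 79.78 kW

79.78


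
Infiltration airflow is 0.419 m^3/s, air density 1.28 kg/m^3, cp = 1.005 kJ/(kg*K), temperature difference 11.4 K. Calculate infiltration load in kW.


Q = V_dot * rho * cp * dT
Q = 0.419 * 1.28 * 1.005 * 11.4
Q = 6.145 kW

6.145


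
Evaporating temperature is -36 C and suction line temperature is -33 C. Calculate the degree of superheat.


Superheat = T_suction - T_evap
Superheat = -33 - (-36)
Superheat = 3 K

3


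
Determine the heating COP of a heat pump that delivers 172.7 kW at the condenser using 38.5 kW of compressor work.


COP_hp = Q_cond / W
COP_hp = 172.7 / 38.5
COP_hp = 4.486

4.486


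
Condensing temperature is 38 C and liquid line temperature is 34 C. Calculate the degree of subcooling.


Subcooling = T_cond - T_liquid
Subcooling = 38 - 34
Subcooling = 4 K

4


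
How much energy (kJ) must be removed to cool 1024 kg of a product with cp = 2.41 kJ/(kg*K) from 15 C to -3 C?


dT = 15 - (-3) = 18 K
Q = m * cp * dT = 1024 * 2.41 * 18
Q = 44421 kJ

44421


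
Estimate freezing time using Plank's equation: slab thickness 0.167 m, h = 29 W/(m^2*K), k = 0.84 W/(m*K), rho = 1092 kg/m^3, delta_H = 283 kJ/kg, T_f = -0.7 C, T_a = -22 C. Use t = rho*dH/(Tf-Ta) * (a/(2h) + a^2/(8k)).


dT = -0.7 - (-22) = 21.3 K
term1 = a/(2h) = 0.167/(2*29) = 0.002879310345
term2 = a^2/(8k) = 0.167^2/(8*0.84) = 0.00415014881
t = rho*dH*1000/dT * (term1 + term2)
t = 1092*283*1000/21.3 * (0.002879310345 + 0.00415014881)
t = 101989 s

101989


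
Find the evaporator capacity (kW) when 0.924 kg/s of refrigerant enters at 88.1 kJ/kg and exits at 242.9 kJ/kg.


dh = 242.9 - 88.1 = 154.8 kJ/kg
Q_evap = m_dot * dh = 0.924 * 154.8
Q_evap = 143.04 kW

143.04


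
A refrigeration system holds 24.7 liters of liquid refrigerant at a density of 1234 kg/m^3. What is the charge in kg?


Charge = V * rho / 1000
Charge = 24.7 * 1234 / 1000
Charge = 30.48 kg

30.48


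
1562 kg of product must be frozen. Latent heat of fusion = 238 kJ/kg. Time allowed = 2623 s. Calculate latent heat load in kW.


Q_lat = m * h_fg / t
Q_lat = 1562 * 238 / 2623
Q_lat = 141.73 kW

141.73


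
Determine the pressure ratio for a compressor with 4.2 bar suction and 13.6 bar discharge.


PR = P_high / P_low
PR = 13.6 / 4.2
PR = 3.238

3.238


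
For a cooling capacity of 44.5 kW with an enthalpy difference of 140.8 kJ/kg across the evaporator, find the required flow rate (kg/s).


m_dot = Q / dh
m_dot = 44.5 / 140.8
m_dot = 0.3161 kg/s

0.3161


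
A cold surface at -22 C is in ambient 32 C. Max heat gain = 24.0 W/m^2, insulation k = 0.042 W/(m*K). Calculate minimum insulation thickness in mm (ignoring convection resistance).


dT = 32 - (-22) = 54 K
thickness = k * dT / q_max * 1000
thickness = 0.042 * 54 / 24.0 * 1000
thickness = 94.5 mm

94.5


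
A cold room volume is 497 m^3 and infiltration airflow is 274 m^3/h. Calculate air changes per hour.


ACH = flow / volume
ACH = 274 / 497
ACH = 0.551

0.551


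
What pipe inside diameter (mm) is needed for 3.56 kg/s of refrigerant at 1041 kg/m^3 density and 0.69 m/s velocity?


A = m_dot / (rho * v) = 3.56 / (1041 * 0.69) = 0.004956215456 m^2
d = sqrt(4*A/pi) * 1000
d = 79.4 mm

79.4


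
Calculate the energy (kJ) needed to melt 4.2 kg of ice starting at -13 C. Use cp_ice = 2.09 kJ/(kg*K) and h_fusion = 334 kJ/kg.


Sensible heat = cp * dT = 2.09 * 13 = 27.17 kJ/kg
Total per kg = 27.17 + 334 = 361.17 kJ/kg
Q = m * total = 4.2 * 361.17
Q = 1516.9 kJ

1516.9


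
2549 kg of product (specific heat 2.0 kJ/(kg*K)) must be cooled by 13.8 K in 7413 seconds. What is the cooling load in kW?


Q = m * cp * dT / t
Q = 2549 * 2.0 * 13.8 / 7413
Q = 9.49 kW

9.49


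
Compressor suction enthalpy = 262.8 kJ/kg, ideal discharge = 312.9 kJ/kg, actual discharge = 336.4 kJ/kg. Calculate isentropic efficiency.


dh_ideal = 312.9 - 262.8 = 50.1 kJ/kg
dh_actual = 336.4 - 262.8 = 73.6 kJ/kg
eta_s = dh_ideal / dh_actual = 50.1 / 73.6
eta_s = 0.6807

0.6807


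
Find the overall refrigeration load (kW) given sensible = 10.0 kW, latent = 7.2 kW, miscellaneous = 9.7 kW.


Q_total = Q_s + Q_l + Q_misc
Q_total = 10.0 + 7.2 + 9.7
Q_total = 26.9 kW

26.9


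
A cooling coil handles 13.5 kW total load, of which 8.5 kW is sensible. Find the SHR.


SHR = Q_sensible / Q_total
SHR = 8.5 / 13.5
SHR = 0.63

0.63


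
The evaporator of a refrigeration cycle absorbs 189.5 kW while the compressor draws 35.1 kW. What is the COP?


COP = Q_evap / W
COP = 189.5 / 35.1
COP = 5.399

5.399


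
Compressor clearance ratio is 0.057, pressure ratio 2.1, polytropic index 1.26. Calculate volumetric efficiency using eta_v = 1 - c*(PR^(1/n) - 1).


PR^(1/n) = 2.1^(1/1.26) = 1.80189549
eta_v = 1 - 0.057 * (1.80189549 - 1)
eta_v = 0.9543

0.9543


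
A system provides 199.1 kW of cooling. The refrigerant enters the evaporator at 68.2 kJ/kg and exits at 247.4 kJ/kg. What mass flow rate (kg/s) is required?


dh = 247.4 - 68.2 = 179.2 kJ/kg
m_dot = Q / dh = 199.1 / 179.2 = 1.111 kg/s

1.111
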